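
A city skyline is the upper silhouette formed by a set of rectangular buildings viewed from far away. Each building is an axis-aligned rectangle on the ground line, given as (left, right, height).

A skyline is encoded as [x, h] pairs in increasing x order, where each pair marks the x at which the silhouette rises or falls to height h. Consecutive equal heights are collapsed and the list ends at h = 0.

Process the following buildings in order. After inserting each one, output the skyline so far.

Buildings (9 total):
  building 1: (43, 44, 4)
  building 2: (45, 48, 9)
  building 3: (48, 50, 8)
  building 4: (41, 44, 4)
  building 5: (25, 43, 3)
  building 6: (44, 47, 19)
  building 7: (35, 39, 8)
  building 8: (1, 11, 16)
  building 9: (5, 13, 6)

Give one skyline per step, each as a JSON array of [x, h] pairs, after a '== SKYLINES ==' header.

== SKYLINES ==
[[43,4],[44,0]]
[[43,4],[44,0],[45,9],[48,0]]
[[43,4],[44,0],[45,9],[48,8],[50,0]]
[[41,4],[44,0],[45,9],[48,8],[50,0]]
[[25,3],[41,4],[44,0],[45,9],[48,8],[50,0]]
[[25,3],[41,4],[44,19],[47,9],[48,8],[50,0]]
[[25,3],[35,8],[39,3],[41,4],[44,19],[47,9],[48,8],[50,0]]
[[1,16],[11,0],[25,3],[35,8],[39,3],[41,4],[44,19],[47,9],[48,8],[50,0]]
[[1,16],[11,6],[13,0],[25,3],[35,8],[39,3],[41,4],[44,19],[47,9],[48,8],[50,0]]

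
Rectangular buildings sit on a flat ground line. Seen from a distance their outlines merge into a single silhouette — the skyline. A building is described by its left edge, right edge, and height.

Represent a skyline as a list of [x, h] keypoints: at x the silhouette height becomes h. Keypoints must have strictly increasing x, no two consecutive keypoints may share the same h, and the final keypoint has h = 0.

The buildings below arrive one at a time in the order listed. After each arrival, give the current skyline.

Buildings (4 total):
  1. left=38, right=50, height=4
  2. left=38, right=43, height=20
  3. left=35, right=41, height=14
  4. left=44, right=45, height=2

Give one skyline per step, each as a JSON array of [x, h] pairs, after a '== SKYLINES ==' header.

== SKYLINES ==
[[38,4],[50,0]]
[[38,20],[43,4],[50,0]]
[[35,14],[38,20],[43,4],[50,0]]
[[35,14],[38,20],[43,4],[50,0]]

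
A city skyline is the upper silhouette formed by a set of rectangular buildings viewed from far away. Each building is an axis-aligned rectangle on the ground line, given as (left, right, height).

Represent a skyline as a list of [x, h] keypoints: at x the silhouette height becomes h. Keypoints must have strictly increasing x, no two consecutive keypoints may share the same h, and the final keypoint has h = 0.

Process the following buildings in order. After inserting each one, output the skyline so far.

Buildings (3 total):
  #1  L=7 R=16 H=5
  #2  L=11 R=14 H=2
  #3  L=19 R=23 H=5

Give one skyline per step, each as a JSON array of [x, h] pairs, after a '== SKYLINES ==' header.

== SKYLINES ==
[[7,5],[16,0]]
[[7,5],[16,0]]
[[7,5],[16,0],[19,5],[23,0]]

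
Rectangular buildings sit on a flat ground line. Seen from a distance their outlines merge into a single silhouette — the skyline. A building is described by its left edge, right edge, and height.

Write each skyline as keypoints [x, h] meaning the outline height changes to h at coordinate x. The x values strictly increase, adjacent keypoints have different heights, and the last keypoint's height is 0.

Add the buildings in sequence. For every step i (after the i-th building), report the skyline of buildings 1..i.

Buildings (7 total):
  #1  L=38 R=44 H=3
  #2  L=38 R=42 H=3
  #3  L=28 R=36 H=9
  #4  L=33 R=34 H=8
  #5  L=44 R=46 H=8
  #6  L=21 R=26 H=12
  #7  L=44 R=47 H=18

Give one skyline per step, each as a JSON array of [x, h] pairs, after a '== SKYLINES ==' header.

== SKYLINES ==
[[38,3],[44,0]]
[[38,3],[44,0]]
[[28,9],[36,0],[38,3],[44,0]]
[[28,9],[36,0],[38,3],[44,0]]
[[28,9],[36,0],[38,3],[44,8],[46,0]]
[[21,12],[26,0],[28,9],[36,0],[38,3],[44,8],[46,0]]
[[21,12],[26,0],[28,9],[36,0],[38,3],[44,18],[47,0]]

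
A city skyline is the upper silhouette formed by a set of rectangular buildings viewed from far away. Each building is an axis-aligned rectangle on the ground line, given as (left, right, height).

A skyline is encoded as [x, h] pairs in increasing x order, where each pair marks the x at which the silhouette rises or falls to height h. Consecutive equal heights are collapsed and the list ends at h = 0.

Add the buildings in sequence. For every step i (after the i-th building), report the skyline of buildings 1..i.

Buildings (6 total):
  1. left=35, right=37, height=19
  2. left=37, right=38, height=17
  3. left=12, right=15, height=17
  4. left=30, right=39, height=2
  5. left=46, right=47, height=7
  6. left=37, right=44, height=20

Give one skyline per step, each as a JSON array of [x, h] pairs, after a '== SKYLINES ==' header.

== SKYLINES ==
[[35,19],[37,0]]
[[35,19],[37,17],[38,0]]
[[12,17],[15,0],[35,19],[37,17],[38,0]]
[[12,17],[15,0],[30,2],[35,19],[37,17],[38,2],[39,0]]
[[12,17],[15,0],[30,2],[35,19],[37,17],[38,2],[39,0],[46,7],[47,0]]
[[12,17],[15,0],[30,2],[35,19],[37,20],[44,0],[46,7],[47,0]]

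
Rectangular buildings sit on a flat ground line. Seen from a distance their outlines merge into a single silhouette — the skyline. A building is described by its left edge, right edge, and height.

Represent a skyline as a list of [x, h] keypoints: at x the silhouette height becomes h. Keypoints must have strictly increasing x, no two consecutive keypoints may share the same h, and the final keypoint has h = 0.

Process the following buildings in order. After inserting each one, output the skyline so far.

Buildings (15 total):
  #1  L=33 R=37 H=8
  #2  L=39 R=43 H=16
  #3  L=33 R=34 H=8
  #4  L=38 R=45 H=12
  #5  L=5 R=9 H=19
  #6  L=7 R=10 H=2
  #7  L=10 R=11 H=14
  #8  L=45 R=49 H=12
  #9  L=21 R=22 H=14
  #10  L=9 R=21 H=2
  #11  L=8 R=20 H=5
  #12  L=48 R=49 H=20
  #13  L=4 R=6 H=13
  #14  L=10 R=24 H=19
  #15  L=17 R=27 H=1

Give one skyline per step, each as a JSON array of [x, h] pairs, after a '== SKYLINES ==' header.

== SKYLINES ==
[[33,8],[37,0]]
[[33,8],[37,0],[39,16],[43,0]]
[[33,8],[37,0],[39,16],[43,0]]
[[33,8],[37,0],[38,12],[39,16],[43,12],[45,0]]
[[5,19],[9,0],[33,8],[37,0],[38,12],[39,16],[43,12],[45,0]]
[[5,19],[9,2],[10,0],[33,8],[37,0],[38,12],[39,16],[43,12],[45,0]]
[[5,19],[9,2],[10,14],[11,0],[33,8],[37,0],[38,12],[39,16],[43,12],[45,0]]
[[5,19],[9,2],[10,14],[11,0],[33,8],[37,0],[38,12],[39,16],[43,12],[49,0]]
[[5,19],[9,2],[10,14],[11,0],[21,14],[22,0],[33,8],[37,0],[38,12],[39,16],[43,12],[49,0]]
[[5,19],[9,2],[10,14],[11,2],[21,14],[22,0],[33,8],[37,0],[38,12],[39,16],[43,12],[49,0]]
[[5,19],[9,5],[10,14],[11,5],[20,2],[21,14],[22,0],[33,8],[37,0],[38,12],[39,16],[43,12],[49,0]]
[[5,19],[9,5],[10,14],[11,5],[20,2],[21,14],[22,0],[33,8],[37,0],[38,12],[39,16],[43,12],[48,20],[49,0]]
[[4,13],[5,19],[9,5],[10,14],[11,5],[20,2],[21,14],[22,0],[33,8],[37,0],[38,12],[39,16],[43,12],[48,20],[49,0]]
[[4,13],[5,19],[9,5],[10,19],[24,0],[33,8],[37,0],[38,12],[39,16],[43,12],[48,20],[49,0]]
[[4,13],[5,19],[9,5],[10,19],[24,1],[27,0],[33,8],[37,0],[38,12],[39,16],[43,12],[48,20],[49,0]]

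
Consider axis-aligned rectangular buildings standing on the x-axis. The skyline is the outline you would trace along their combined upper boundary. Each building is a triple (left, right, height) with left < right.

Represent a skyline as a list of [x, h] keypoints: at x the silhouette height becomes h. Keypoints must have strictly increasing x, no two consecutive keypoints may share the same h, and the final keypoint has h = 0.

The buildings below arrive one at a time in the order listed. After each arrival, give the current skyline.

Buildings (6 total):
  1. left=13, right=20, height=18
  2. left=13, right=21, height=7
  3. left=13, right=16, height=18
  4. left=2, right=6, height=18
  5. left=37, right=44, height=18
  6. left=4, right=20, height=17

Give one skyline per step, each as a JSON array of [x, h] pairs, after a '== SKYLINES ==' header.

== SKYLINES ==
[[13,18],[20,0]]
[[13,18],[20,7],[21,0]]
[[13,18],[20,7],[21,0]]
[[2,18],[6,0],[13,18],[20,7],[21,0]]
[[2,18],[6,0],[13,18],[20,7],[21,0],[37,18],[44,0]]
[[2,18],[6,17],[13,18],[20,7],[21,0],[37,18],[44,0]]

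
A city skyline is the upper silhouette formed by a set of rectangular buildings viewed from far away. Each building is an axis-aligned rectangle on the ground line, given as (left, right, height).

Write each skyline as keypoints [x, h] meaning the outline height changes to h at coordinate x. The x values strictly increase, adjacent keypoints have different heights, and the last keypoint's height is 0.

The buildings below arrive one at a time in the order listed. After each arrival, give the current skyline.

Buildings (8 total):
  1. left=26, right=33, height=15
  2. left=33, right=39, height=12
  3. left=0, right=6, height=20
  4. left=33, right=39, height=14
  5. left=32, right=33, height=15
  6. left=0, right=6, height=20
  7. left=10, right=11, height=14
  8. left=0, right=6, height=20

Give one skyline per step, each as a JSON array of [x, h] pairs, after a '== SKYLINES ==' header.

== SKYLINES ==
[[26,15],[33,0]]
[[26,15],[33,12],[39,0]]
[[0,20],[6,0],[26,15],[33,12],[39,0]]
[[0,20],[6,0],[26,15],[33,14],[39,0]]
[[0,20],[6,0],[26,15],[33,14],[39,0]]
[[0,20],[6,0],[26,15],[33,14],[39,0]]
[[0,20],[6,0],[10,14],[11,0],[26,15],[33,14],[39,0]]
[[0,20],[6,0],[10,14],[11,0],[26,15],[33,14],[39,0]]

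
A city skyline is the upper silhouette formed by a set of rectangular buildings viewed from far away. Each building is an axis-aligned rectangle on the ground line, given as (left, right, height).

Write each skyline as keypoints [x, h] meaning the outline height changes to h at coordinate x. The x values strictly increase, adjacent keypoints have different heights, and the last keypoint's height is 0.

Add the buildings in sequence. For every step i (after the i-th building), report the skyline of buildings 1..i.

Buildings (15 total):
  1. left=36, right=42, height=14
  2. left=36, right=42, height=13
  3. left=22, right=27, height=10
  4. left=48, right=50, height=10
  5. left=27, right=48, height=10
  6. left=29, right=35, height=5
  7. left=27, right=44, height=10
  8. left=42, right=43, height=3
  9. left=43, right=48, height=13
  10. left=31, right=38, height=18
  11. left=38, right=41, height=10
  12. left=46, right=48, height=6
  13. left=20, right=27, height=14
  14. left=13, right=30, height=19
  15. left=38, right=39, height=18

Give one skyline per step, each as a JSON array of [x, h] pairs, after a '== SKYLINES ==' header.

== SKYLINES ==
[[36,14],[42,0]]
[[36,14],[42,0]]
[[22,10],[27,0],[36,14],[42,0]]
[[22,10],[27,0],[36,14],[42,0],[48,10],[50,0]]
[[22,10],[36,14],[42,10],[50,0]]
[[22,10],[36,14],[42,10],[50,0]]
[[22,10],[36,14],[42,10],[50,0]]
[[22,10],[36,14],[42,10],[50,0]]
[[22,10],[36,14],[42,10],[43,13],[48,10],[50,0]]
[[22,10],[31,18],[38,14],[42,10],[43,13],[48,10],[50,0]]
[[22,10],[31,18],[38,14],[42,10],[43,13],[48,10],[50,0]]
[[22,10],[31,18],[38,14],[42,10],[43,13],[48,10],[50,0]]
[[20,14],[27,10],[31,18],[38,14],[42,10],[43,13],[48,10],[50,0]]
[[13,19],[30,10],[31,18],[38,14],[42,10],[43,13],[48,10],[50,0]]
[[13,19],[30,10],[31,18],[39,14],[42,10],[43,13],[48,10],[50,0]]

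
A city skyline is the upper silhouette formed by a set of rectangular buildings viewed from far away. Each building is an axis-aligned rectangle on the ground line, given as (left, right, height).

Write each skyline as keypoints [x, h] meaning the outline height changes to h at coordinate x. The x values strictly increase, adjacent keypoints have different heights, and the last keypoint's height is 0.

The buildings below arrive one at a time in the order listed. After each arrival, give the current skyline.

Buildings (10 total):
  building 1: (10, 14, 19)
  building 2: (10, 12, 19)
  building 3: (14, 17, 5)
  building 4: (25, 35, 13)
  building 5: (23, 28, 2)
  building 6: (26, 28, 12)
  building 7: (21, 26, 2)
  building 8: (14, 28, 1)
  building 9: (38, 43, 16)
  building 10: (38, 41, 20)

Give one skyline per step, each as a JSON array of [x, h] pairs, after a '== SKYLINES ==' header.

== SKYLINES ==
[[10,19],[14,0]]
[[10,19],[14,0]]
[[10,19],[14,5],[17,0]]
[[10,19],[14,5],[17,0],[25,13],[35,0]]
[[10,19],[14,5],[17,0],[23,2],[25,13],[35,0]]
[[10,19],[14,5],[17,0],[23,2],[25,13],[35,0]]
[[10,19],[14,5],[17,0],[21,2],[25,13],[35,0]]
[[10,19],[14,5],[17,1],[21,2],[25,13],[35,0]]
[[10,19],[14,5],[17,1],[21,2],[25,13],[35,0],[38,16],[43,0]]
[[10,19],[14,5],[17,1],[21,2],[25,13],[35,0],[38,20],[41,16],[43,0]]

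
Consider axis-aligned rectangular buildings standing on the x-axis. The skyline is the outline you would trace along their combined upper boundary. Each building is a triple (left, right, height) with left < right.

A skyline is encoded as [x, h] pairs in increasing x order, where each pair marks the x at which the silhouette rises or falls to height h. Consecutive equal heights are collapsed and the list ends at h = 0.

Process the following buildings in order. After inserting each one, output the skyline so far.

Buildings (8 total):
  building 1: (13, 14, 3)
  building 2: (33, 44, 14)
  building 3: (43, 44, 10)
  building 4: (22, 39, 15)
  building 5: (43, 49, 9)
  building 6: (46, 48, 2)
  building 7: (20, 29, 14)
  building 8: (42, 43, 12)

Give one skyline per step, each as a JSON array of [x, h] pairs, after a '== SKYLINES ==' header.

== SKYLINES ==
[[13,3],[14,0]]
[[13,3],[14,0],[33,14],[44,0]]
[[13,3],[14,0],[33,14],[44,0]]
[[13,3],[14,0],[22,15],[39,14],[44,0]]
[[13,3],[14,0],[22,15],[39,14],[44,9],[49,0]]
[[13,3],[14,0],[22,15],[39,14],[44,9],[49,0]]
[[13,3],[14,0],[20,14],[22,15],[39,14],[44,9],[49,0]]
[[13,3],[14,0],[20,14],[22,15],[39,14],[44,9],[49,0]]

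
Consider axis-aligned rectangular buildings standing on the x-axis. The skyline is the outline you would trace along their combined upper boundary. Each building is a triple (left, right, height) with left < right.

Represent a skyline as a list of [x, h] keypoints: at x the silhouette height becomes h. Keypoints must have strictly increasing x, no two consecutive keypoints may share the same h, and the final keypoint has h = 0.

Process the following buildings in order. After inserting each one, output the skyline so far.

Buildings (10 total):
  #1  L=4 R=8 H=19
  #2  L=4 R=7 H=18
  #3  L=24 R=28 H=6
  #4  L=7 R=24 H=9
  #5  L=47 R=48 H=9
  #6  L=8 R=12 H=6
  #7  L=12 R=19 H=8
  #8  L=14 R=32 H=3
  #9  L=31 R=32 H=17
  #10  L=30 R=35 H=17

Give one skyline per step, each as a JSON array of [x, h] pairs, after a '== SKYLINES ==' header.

== SKYLINES ==
[[4,19],[8,0]]
[[4,19],[8,0]]
[[4,19],[8,0],[24,6],[28,0]]
[[4,19],[8,9],[24,6],[28,0]]
[[4,19],[8,9],[24,6],[28,0],[47,9],[48,0]]
[[4,19],[8,9],[24,6],[28,0],[47,9],[48,0]]
[[4,19],[8,9],[24,6],[28,0],[47,9],[48,0]]
[[4,19],[8,9],[24,6],[28,3],[32,0],[47,9],[48,0]]
[[4,19],[8,9],[24,6],[28,3],[31,17],[32,0],[47,9],[48,0]]
[[4,19],[8,9],[24,6],[28,3],[30,17],[35,0],[47,9],[48,0]]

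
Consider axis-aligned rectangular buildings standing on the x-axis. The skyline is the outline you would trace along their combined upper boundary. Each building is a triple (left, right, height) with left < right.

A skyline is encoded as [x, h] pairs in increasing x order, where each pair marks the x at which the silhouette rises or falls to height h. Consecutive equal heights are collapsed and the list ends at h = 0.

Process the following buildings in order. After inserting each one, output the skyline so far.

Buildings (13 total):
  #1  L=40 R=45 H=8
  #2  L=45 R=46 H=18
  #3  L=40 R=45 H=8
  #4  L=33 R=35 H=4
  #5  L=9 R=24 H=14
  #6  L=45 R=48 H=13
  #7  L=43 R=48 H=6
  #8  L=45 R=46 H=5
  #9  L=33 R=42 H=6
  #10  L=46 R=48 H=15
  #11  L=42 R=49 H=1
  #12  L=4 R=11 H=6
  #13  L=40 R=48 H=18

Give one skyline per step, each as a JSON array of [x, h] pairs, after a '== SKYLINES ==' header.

== SKYLINES ==
[[40,8],[45,0]]
[[40,8],[45,18],[46,0]]
[[40,8],[45,18],[46,0]]
[[33,4],[35,0],[40,8],[45,18],[46,0]]
[[9,14],[24,0],[33,4],[35,0],[40,8],[45,18],[46,0]]
[[9,14],[24,0],[33,4],[35,0],[40,8],[45,18],[46,13],[48,0]]
[[9,14],[24,0],[33,4],[35,0],[40,8],[45,18],[46,13],[48,0]]
[[9,14],[24,0],[33,4],[35,0],[40,8],[45,18],[46,13],[48,0]]
[[9,14],[24,0],[33,6],[40,8],[45,18],[46,13],[48,0]]
[[9,14],[24,0],[33,6],[40,8],[45,18],[46,15],[48,0]]
[[9,14],[24,0],[33,6],[40,8],[45,18],[46,15],[48,1],[49,0]]
[[4,6],[9,14],[24,0],[33,6],[40,8],[45,18],[46,15],[48,1],[49,0]]
[[4,6],[9,14],[24,0],[33,6],[40,18],[48,1],[49,0]]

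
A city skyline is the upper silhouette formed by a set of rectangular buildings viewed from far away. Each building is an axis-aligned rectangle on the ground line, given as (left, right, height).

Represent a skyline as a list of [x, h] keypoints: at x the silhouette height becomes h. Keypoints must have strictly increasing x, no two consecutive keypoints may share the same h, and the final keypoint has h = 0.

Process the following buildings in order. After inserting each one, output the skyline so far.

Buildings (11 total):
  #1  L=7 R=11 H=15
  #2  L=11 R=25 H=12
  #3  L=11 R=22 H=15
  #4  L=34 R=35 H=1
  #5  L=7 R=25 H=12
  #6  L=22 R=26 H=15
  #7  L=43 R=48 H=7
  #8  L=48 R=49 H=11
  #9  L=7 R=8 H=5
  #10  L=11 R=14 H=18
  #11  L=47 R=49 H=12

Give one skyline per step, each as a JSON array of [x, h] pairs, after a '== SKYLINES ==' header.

== SKYLINES ==
[[7,15],[11,0]]
[[7,15],[11,12],[25,0]]
[[7,15],[22,12],[25,0]]
[[7,15],[22,12],[25,0],[34,1],[35,0]]
[[7,15],[22,12],[25,0],[34,1],[35,0]]
[[7,15],[26,0],[34,1],[35,0]]
[[7,15],[26,0],[34,1],[35,0],[43,7],[48,0]]
[[7,15],[26,0],[34,1],[35,0],[43,7],[48,11],[49,0]]
[[7,15],[26,0],[34,1],[35,0],[43,7],[48,11],[49,0]]
[[7,15],[11,18],[14,15],[26,0],[34,1],[35,0],[43,7],[48,11],[49,0]]
[[7,15],[11,18],[14,15],[26,0],[34,1],[35,0],[43,7],[47,12],[49,0]]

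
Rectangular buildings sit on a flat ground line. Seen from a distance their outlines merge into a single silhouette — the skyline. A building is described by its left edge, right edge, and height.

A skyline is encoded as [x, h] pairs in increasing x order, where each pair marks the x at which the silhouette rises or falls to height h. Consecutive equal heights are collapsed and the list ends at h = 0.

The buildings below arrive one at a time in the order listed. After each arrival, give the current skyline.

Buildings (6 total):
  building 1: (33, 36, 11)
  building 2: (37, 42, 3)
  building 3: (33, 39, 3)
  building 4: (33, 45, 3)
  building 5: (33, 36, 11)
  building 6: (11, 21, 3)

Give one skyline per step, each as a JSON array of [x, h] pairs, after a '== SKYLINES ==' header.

== SKYLINES ==
[[33,11],[36,0]]
[[33,11],[36,0],[37,3],[42,0]]
[[33,11],[36,3],[42,0]]
[[33,11],[36,3],[45,0]]
[[33,11],[36,3],[45,0]]
[[11,3],[21,0],[33,11],[36,3],[45,0]]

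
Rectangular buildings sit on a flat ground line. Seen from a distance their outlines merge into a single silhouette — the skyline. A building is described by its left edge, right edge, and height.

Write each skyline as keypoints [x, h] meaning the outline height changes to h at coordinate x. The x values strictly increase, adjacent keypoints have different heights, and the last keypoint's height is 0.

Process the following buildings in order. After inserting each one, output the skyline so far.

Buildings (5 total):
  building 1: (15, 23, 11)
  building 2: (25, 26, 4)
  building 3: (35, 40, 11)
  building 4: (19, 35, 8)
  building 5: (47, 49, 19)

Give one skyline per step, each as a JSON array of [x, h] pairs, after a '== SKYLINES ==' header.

== SKYLINES ==
[[15,11],[23,0]]
[[15,11],[23,0],[25,4],[26,0]]
[[15,11],[23,0],[25,4],[26,0],[35,11],[40,0]]
[[15,11],[23,8],[35,11],[40,0]]
[[15,11],[23,8],[35,11],[40,0],[47,19],[49,0]]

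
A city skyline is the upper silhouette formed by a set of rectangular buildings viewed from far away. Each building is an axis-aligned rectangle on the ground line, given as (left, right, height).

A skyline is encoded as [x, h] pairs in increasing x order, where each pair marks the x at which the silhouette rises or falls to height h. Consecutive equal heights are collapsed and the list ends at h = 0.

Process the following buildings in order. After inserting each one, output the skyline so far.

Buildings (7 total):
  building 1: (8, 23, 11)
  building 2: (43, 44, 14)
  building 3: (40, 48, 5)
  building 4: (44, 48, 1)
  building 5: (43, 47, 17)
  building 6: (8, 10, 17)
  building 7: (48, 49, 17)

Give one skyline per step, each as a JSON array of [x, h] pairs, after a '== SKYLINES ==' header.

== SKYLINES ==
[[8,11],[23,0]]
[[8,11],[23,0],[43,14],[44,0]]
[[8,11],[23,0],[40,5],[43,14],[44,5],[48,0]]
[[8,11],[23,0],[40,5],[43,14],[44,5],[48,0]]
[[8,11],[23,0],[40,5],[43,17],[47,5],[48,0]]
[[8,17],[10,11],[23,0],[40,5],[43,17],[47,5],[48,0]]
[[8,17],[10,11],[23,0],[40,5],[43,17],[47,5],[48,17],[49,0]]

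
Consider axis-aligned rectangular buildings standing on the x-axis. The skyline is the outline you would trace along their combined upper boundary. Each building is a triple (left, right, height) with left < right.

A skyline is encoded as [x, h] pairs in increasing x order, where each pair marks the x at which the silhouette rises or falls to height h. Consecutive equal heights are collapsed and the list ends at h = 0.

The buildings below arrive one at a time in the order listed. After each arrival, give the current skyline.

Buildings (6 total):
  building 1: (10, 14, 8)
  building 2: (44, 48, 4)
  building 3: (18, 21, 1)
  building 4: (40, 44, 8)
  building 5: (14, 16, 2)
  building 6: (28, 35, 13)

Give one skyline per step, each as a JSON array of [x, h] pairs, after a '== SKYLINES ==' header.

== SKYLINES ==
[[10,8],[14,0]]
[[10,8],[14,0],[44,4],[48,0]]
[[10,8],[14,0],[18,1],[21,0],[44,4],[48,0]]
[[10,8],[14,0],[18,1],[21,0],[40,8],[44,4],[48,0]]
[[10,8],[14,2],[16,0],[18,1],[21,0],[40,8],[44,4],[48,0]]
[[10,8],[14,2],[16,0],[18,1],[21,0],[28,13],[35,0],[40,8],[44,4],[48,0]]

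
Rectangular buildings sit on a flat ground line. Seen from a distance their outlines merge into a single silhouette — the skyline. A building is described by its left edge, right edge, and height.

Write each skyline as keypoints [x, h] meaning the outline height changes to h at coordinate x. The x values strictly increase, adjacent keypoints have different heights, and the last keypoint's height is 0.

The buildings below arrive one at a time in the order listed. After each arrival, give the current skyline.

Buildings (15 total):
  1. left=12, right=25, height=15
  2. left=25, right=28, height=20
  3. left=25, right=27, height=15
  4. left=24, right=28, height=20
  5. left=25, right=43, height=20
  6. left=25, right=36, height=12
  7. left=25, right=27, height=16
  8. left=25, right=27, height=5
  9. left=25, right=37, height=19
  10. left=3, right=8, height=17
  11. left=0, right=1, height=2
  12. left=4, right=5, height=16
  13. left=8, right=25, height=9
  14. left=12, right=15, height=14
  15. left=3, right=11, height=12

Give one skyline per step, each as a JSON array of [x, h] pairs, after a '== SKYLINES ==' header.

== SKYLINES ==
[[12,15],[25,0]]
[[12,15],[25,20],[28,0]]
[[12,15],[25,20],[28,0]]
[[12,15],[24,20],[28,0]]
[[12,15],[24,20],[43,0]]
[[12,15],[24,20],[43,0]]
[[12,15],[24,20],[43,0]]
[[12,15],[24,20],[43,0]]
[[12,15],[24,20],[43,0]]
[[3,17],[8,0],[12,15],[24,20],[43,0]]
[[0,2],[1,0],[3,17],[8,0],[12,15],[24,20],[43,0]]
[[0,2],[1,0],[3,17],[8,0],[12,15],[24,20],[43,0]]
[[0,2],[1,0],[3,17],[8,9],[12,15],[24,20],[43,0]]
[[0,2],[1,0],[3,17],[8,9],[12,15],[24,20],[43,0]]
[[0,2],[1,0],[3,17],[8,12],[11,9],[12,15],[24,20],[43,0]]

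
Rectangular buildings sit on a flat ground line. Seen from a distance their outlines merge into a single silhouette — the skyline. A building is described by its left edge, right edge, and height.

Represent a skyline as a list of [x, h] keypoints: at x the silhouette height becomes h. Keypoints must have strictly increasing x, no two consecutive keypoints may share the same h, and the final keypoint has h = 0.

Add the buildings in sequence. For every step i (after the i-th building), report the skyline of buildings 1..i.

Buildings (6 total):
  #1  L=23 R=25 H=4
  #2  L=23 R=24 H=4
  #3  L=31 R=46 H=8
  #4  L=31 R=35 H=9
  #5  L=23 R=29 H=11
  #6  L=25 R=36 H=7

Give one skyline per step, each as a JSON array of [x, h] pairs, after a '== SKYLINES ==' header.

== SKYLINES ==
[[23,4],[25,0]]
[[23,4],[25,0]]
[[23,4],[25,0],[31,8],[46,0]]
[[23,4],[25,0],[31,9],[35,8],[46,0]]
[[23,11],[29,0],[31,9],[35,8],[46,0]]
[[23,11],[29,7],[31,9],[35,8],[46,0]]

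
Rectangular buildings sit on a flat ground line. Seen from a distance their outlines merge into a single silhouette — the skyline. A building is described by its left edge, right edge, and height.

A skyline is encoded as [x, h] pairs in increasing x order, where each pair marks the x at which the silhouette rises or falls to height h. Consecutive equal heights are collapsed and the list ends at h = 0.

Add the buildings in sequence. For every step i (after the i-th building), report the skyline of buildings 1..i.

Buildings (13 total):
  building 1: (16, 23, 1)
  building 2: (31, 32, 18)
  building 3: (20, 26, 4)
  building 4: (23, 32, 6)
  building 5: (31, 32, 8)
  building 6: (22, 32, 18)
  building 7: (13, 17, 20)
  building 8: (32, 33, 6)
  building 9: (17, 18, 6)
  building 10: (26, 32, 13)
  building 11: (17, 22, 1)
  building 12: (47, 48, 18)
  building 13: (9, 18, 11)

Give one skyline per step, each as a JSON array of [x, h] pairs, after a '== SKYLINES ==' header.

== SKYLINES ==
[[16,1],[23,0]]
[[16,1],[23,0],[31,18],[32,0]]
[[16,1],[20,4],[26,0],[31,18],[32,0]]
[[16,1],[20,4],[23,6],[31,18],[32,0]]
[[16,1],[20,4],[23,6],[31,18],[32,0]]
[[16,1],[20,4],[22,18],[32,0]]
[[13,20],[17,1],[20,4],[22,18],[32,0]]
[[13,20],[17,1],[20,4],[22,18],[32,6],[33,0]]
[[13,20],[17,6],[18,1],[20,4],[22,18],[32,6],[33,0]]
[[13,20],[17,6],[18,1],[20,4],[22,18],[32,6],[33,0]]
[[13,20],[17,6],[18,1],[20,4],[22,18],[32,6],[33,0]]
[[13,20],[17,6],[18,1],[20,4],[22,18],[32,6],[33,0],[47,18],[48,0]]
[[9,11],[13,20],[17,11],[18,1],[20,4],[22,18],[32,6],[33,0],[47,18],[48,0]]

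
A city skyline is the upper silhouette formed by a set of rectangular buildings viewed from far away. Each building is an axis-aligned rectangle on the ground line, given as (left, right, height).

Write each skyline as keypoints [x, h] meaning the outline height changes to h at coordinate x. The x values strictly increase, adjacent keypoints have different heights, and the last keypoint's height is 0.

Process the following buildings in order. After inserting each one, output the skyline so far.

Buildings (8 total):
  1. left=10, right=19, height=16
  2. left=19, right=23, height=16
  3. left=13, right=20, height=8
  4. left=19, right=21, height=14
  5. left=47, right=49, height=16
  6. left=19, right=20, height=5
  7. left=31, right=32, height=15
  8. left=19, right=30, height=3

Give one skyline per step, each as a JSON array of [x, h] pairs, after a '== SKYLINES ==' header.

== SKYLINES ==
[[10,16],[19,0]]
[[10,16],[23,0]]
[[10,16],[23,0]]
[[10,16],[23,0]]
[[10,16],[23,0],[47,16],[49,0]]
[[10,16],[23,0],[47,16],[49,0]]
[[10,16],[23,0],[31,15],[32,0],[47,16],[49,0]]
[[10,16],[23,3],[30,0],[31,15],[32,0],[47,16],[49,0]]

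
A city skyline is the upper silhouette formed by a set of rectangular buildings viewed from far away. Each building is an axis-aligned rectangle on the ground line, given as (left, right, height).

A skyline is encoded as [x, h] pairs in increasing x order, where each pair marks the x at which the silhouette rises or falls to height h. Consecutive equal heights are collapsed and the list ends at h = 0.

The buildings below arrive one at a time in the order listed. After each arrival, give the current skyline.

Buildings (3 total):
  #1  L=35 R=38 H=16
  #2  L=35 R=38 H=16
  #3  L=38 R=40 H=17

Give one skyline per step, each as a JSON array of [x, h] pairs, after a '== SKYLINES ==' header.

== SKYLINES ==
[[35,16],[38,0]]
[[35,16],[38,0]]
[[35,16],[38,17],[40,0]]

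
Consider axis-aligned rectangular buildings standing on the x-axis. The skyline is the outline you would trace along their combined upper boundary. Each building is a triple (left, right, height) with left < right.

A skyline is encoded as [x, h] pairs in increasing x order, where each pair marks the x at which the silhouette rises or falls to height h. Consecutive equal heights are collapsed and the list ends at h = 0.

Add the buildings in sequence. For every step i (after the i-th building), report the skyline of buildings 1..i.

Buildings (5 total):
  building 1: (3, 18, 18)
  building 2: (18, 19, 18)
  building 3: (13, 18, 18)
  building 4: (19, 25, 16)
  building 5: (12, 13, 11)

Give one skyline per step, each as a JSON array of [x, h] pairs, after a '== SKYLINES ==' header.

== SKYLINES ==
[[3,18],[18,0]]
[[3,18],[19,0]]
[[3,18],[19,0]]
[[3,18],[19,16],[25,0]]
[[3,18],[19,16],[25,0]]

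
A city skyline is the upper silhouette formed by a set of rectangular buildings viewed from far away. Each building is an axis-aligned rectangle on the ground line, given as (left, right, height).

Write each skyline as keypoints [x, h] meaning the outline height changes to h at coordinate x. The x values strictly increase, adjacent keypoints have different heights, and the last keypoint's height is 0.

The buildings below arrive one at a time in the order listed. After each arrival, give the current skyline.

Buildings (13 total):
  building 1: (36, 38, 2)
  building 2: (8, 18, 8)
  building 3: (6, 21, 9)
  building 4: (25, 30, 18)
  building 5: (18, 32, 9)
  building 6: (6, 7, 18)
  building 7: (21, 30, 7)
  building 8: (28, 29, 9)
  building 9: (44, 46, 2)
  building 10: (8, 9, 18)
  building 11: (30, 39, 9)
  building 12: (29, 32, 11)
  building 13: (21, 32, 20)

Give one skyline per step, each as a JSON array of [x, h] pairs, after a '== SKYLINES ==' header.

== SKYLINES ==
[[36,2],[38,0]]
[[8,8],[18,0],[36,2],[38,0]]
[[6,9],[21,0],[36,2],[38,0]]
[[6,9],[21,0],[25,18],[30,0],[36,2],[38,0]]
[[6,9],[25,18],[30,9],[32,0],[36,2],[38,0]]
[[6,18],[7,9],[25,18],[30,9],[32,0],[36,2],[38,0]]
[[6,18],[7,9],[25,18],[30,9],[32,0],[36,2],[38,0]]
[[6,18],[7,9],[25,18],[30,9],[32,0],[36,2],[38,0]]
[[6,18],[7,9],[25,18],[30,9],[32,0],[36,2],[38,0],[44,2],[46,0]]
[[6,18],[7,9],[8,18],[9,9],[25,18],[30,9],[32,0],[36,2],[38,0],[44,2],[46,0]]
[[6,18],[7,9],[8,18],[9,9],[25,18],[30,9],[39,0],[44,2],[46,0]]
[[6,18],[7,9],[8,18],[9,9],[25,18],[30,11],[32,9],[39,0],[44,2],[46,0]]
[[6,18],[7,9],[8,18],[9,9],[21,20],[32,9],[39,0],[44,2],[46,0]]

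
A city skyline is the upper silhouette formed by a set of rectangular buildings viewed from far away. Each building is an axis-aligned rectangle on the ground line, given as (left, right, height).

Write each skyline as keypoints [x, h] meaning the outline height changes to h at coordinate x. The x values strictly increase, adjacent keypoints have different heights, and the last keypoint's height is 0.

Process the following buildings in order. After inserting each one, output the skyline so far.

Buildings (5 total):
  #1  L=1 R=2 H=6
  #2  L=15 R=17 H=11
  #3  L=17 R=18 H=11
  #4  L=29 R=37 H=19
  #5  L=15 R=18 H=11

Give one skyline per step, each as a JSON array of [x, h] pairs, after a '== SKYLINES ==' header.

== SKYLINES ==
[[1,6],[2,0]]
[[1,6],[2,0],[15,11],[17,0]]
[[1,6],[2,0],[15,11],[18,0]]
[[1,6],[2,0],[15,11],[18,0],[29,19],[37,0]]
[[1,6],[2,0],[15,11],[18,0],[29,19],[37,0]]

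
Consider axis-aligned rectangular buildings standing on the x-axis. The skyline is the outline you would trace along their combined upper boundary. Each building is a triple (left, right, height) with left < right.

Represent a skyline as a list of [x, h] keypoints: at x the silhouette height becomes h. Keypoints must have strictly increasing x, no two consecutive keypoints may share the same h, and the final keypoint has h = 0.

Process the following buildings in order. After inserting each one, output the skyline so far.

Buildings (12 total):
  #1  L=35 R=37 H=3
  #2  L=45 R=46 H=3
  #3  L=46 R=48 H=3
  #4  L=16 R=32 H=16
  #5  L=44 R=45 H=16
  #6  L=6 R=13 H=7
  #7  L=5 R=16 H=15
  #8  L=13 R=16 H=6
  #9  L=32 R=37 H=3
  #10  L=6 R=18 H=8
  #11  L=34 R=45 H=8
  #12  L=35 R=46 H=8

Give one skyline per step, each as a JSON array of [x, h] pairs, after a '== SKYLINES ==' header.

== SKYLINES ==
[[35,3],[37,0]]
[[35,3],[37,0],[45,3],[46,0]]
[[35,3],[37,0],[45,3],[48,0]]
[[16,16],[32,0],[35,3],[37,0],[45,3],[48,0]]
[[16,16],[32,0],[35,3],[37,0],[44,16],[45,3],[48,0]]
[[6,7],[13,0],[16,16],[32,0],[35,3],[37,0],[44,16],[45,3],[48,0]]
[[5,15],[16,16],[32,0],[35,3],[37,0],[44,16],[45,3],[48,0]]
[[5,15],[16,16],[32,0],[35,3],[37,0],[44,16],[45,3],[48,0]]
[[5,15],[16,16],[32,3],[37,0],[44,16],[45,3],[48,0]]
[[5,15],[16,16],[32,3],[37,0],[44,16],[45,3],[48,0]]
[[5,15],[16,16],[32,3],[34,8],[44,16],[45,3],[48,0]]
[[5,15],[16,16],[32,3],[34,8],[44,16],[45,8],[46,3],[48,0]]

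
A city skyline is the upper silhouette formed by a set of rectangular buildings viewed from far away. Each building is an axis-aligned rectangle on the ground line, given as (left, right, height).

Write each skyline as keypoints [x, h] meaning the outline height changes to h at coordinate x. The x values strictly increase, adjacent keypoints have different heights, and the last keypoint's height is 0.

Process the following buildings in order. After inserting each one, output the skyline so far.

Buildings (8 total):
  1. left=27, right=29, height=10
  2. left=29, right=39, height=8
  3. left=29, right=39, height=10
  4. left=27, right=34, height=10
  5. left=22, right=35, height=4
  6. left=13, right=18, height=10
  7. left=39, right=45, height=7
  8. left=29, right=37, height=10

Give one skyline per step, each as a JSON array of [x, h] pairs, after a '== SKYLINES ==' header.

== SKYLINES ==
[[27,10],[29,0]]
[[27,10],[29,8],[39,0]]
[[27,10],[39,0]]
[[27,10],[39,0]]
[[22,4],[27,10],[39,0]]
[[13,10],[18,0],[22,4],[27,10],[39,0]]
[[13,10],[18,0],[22,4],[27,10],[39,7],[45,0]]
[[13,10],[18,0],[22,4],[27,10],[39,7],[45,0]]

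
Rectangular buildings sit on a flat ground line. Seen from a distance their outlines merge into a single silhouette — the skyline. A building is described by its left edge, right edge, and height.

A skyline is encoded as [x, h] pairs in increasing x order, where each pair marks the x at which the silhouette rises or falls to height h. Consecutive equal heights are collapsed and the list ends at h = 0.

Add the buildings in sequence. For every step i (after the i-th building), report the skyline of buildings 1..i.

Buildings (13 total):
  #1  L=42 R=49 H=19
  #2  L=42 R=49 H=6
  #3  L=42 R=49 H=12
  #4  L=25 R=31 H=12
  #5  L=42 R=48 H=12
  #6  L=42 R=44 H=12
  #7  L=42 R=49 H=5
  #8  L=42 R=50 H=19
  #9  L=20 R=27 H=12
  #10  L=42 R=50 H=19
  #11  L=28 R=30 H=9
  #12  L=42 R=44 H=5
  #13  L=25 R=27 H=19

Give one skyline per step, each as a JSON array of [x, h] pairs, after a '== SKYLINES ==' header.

== SKYLINES ==
[[42,19],[49,0]]
[[42,19],[49,0]]
[[42,19],[49,0]]
[[25,12],[31,0],[42,19],[49,0]]
[[25,12],[31,0],[42,19],[49,0]]
[[25,12],[31,0],[42,19],[49,0]]
[[25,12],[31,0],[42,19],[49,0]]
[[25,12],[31,0],[42,19],[50,0]]
[[20,12],[31,0],[42,19],[50,0]]
[[20,12],[31,0],[42,19],[50,0]]
[[20,12],[31,0],[42,19],[50,0]]
[[20,12],[31,0],[42,19],[50,0]]
[[20,12],[25,19],[27,12],[31,0],[42,19],[50,0]]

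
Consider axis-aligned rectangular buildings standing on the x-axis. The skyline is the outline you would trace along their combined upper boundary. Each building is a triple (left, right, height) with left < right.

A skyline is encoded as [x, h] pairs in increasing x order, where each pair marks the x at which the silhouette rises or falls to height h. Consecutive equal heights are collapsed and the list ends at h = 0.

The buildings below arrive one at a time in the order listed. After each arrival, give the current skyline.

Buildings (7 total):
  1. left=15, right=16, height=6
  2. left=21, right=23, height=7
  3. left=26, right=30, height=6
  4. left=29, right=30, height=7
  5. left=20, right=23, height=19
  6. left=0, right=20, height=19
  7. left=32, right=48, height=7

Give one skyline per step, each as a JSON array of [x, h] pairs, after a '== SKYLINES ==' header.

== SKYLINES ==
[[15,6],[16,0]]
[[15,6],[16,0],[21,7],[23,0]]
[[15,6],[16,0],[21,7],[23,0],[26,6],[30,0]]
[[15,6],[16,0],[21,7],[23,0],[26,6],[29,7],[30,0]]
[[15,6],[16,0],[20,19],[23,0],[26,6],[29,7],[30,0]]
[[0,19],[23,0],[26,6],[29,7],[30,0]]
[[0,19],[23,0],[26,6],[29,7],[30,0],[32,7],[48,0]]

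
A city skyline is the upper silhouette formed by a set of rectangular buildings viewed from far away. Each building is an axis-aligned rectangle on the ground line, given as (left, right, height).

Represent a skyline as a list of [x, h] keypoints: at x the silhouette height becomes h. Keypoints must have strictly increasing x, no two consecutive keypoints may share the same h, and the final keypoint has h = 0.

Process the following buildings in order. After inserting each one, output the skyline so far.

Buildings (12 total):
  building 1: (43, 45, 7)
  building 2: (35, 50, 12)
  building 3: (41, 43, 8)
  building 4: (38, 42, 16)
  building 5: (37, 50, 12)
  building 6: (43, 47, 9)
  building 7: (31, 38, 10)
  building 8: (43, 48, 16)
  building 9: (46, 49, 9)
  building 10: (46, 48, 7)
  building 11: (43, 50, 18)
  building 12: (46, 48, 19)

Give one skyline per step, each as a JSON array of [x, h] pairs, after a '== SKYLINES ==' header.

== SKYLINES ==
[[43,7],[45,0]]
[[35,12],[50,0]]
[[35,12],[50,0]]
[[35,12],[38,16],[42,12],[50,0]]
[[35,12],[38,16],[42,12],[50,0]]
[[35,12],[38,16],[42,12],[50,0]]
[[31,10],[35,12],[38,16],[42,12],[50,0]]
[[31,10],[35,12],[38,16],[42,12],[43,16],[48,12],[50,0]]
[[31,10],[35,12],[38,16],[42,12],[43,16],[48,12],[50,0]]
[[31,10],[35,12],[38,16],[42,12],[43,16],[48,12],[50,0]]
[[31,10],[35,12],[38,16],[42,12],[43,18],[50,0]]
[[31,10],[35,12],[38,16],[42,12],[43,18],[46,19],[48,18],[50,0]]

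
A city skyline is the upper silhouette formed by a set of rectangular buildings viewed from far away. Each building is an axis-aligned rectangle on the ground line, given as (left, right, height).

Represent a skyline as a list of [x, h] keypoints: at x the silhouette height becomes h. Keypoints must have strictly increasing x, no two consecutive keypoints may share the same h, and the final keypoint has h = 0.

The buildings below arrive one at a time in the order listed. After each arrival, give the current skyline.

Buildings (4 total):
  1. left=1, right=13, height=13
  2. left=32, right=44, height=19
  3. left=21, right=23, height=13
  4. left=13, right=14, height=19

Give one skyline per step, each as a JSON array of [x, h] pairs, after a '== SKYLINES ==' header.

== SKYLINES ==
[[1,13],[13,0]]
[[1,13],[13,0],[32,19],[44,0]]
[[1,13],[13,0],[21,13],[23,0],[32,19],[44,0]]
[[1,13],[13,19],[14,0],[21,13],[23,0],[32,19],[44,0]]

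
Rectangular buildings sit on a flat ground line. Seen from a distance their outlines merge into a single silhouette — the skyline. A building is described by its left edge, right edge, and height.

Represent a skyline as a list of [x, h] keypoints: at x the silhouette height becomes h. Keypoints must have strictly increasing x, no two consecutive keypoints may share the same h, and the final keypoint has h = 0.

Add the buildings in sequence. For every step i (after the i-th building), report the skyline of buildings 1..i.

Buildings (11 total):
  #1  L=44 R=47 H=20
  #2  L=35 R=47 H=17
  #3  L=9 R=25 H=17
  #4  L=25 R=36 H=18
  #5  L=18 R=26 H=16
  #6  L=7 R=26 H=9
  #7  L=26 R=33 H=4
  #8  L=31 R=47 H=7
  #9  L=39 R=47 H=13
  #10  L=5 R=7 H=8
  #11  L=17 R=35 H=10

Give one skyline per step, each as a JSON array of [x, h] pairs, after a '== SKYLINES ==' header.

== SKYLINES ==
[[44,20],[47,0]]
[[35,17],[44,20],[47,0]]
[[9,17],[25,0],[35,17],[44,20],[47,0]]
[[9,17],[25,18],[36,17],[44,20],[47,0]]
[[9,17],[25,18],[36,17],[44,20],[47,0]]
[[7,9],[9,17],[25,18],[36,17],[44,20],[47,0]]
[[7,9],[9,17],[25,18],[36,17],[44,20],[47,0]]
[[7,9],[9,17],[25,18],[36,17],[44,20],[47,0]]
[[7,9],[9,17],[25,18],[36,17],[44,20],[47,0]]
[[5,8],[7,9],[9,17],[25,18],[36,17],[44,20],[47,0]]
[[5,8],[7,9],[9,17],[25,18],[36,17],[44,20],[47,0]]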